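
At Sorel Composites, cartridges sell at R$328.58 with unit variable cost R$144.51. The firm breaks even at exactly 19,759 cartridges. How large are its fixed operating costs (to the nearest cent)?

Contribution margin per unit = R$328.58 − R$144.51 = R$184.07.
Since BE = FC / CM, FC = 19,759 × R$184.07 = R$3,637,039.13.

R$3,637,039.13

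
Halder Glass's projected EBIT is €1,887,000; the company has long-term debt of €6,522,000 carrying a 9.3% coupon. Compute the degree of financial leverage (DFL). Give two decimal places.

Interest = €606,546.00.
DFL = EBIT ÷ (EBIT − I) = €1,887,000 ÷ (€1,887,000 − €606,546.00) = €1,887,000 ÷ €1,280,454.00 = 1.4737.

1.47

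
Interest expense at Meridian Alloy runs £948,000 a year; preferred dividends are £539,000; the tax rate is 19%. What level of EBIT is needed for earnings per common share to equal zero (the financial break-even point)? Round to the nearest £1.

£1,613,432

Preferred dividends are paid after tax, so their pre-tax equivalent is £539,000 ÷ (1 − 0.19) = £665,432.10.
EPS = 0 when EBIT covers interest plus the pre-tax preferred burden: £948,000 + £665,432.10 = £1,613,432.10.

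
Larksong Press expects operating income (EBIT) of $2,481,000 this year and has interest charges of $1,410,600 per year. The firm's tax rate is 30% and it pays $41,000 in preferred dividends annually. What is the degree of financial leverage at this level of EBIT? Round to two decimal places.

Annual interest charges come to $1,410,600.00.
Preferred dividends grossed up pre-tax: $41,000 / (1 − 0.30) = $58,571.43.
DFL = EBIT ÷ [EBIT − I − D_p/(1−t)] = $2,481,000 ÷ [$2,481,000 − $1,410,600.00 − $58,571.43] = $2,481,000 ÷ $1,011,828.57 = 2.4520.

2.45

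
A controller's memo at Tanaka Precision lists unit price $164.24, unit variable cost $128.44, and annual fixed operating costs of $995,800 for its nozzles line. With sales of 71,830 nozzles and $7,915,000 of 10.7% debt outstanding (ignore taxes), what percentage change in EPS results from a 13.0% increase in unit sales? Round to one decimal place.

+45.9%

Contribution at this volume is 71,830 × $35.80 = $2,571,514.00.
EBIT = $2,571,514.00 − $995,800 = $1,575,714.00.
After interest of $846,905.00, pre-tax earnings = $728,809.00.
DCL = total CM / (EBIT − I) = $2,571,514.00 / $728,809.00 = 3.5284.
EPS therefore changes by 3.5284 × (+13.0%) = +45.9%.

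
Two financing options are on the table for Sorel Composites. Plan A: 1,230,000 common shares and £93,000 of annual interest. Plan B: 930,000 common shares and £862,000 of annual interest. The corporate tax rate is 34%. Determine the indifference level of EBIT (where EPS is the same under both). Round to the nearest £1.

£3,245,900

Set EPS_A = EPS_B: (EBIT − £93,000)(1 − 0.34) ÷ 1,230,000 = (EBIT − £862,000)(1 − 0.34) ÷ 930,000.
The (1 − t) factor cancels: (EBIT − 93,000) × 930,000 = (EBIT − 862,000) × 1,230,000.
Solving, EBIT = (862,000·1,230,000 − 93,000·930,000) / (1,230,000 − 930,000) = 973,770,000,000 / 300,000 = 3,245,900.00.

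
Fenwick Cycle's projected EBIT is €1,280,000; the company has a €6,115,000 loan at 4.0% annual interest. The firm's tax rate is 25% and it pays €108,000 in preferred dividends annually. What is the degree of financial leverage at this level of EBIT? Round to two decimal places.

1.44

Annual interest charges come to €244,600.00.
Preferred dividends grossed up pre-tax: €108,000 / (1 − 0.25) = €144,000.00.
DFL = EBIT ÷ [EBIT − I − D_p/(1−t)] = €1,280,000 ÷ [€1,280,000 − €244,600.00 − €144,000.00] = €1,280,000 ÷ €891,400.00 = 1.4359.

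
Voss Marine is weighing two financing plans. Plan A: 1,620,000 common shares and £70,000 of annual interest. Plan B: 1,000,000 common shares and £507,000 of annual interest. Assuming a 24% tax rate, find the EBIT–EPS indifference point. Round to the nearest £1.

At indifference, (EBIT − 70,000)(1 − t)/1,620,000 = (EBIT − 507,000)(1 − t)/1,000,000.
The (1 − t) factor cancels: (EBIT − 70,000) × 1,000,000 = (EBIT − 507,000) × 1,620,000.
EBIT × (1,620,000 − 1,000,000) = 507,000 × 1,620,000 − 70,000 × 1,000,000 = 751,340,000,000, so EBIT = 751,340,000,000 ÷ 620,000 = 1,211,838.71.

£1,211,839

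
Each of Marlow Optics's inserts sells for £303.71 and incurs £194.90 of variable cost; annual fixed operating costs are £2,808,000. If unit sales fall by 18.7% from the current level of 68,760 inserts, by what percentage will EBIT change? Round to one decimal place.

-29.9%

Contribution at this volume is 68,760 × £108.81 = £7,481,775.60.
EBIT = £7,481,775.60 − £2,808,000 = £4,673,775.60.
Degree of operating leverage = £7,481,775.60 / £4,673,775.60 = 1.6008.
Operating income changes by 1.6008 × -18.7% = -29.9%.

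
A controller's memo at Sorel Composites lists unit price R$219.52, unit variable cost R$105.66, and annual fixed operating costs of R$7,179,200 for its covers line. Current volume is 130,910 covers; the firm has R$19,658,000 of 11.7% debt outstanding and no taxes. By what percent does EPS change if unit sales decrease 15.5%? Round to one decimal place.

-42.6%

At 130,910 units, contribution = 130,910 × R$113.86 = R$14,905,412.60.
Operating income = contribution − fixed costs = R$14,905,412.60 − R$7,179,200 = R$7,726,212.60.
Interest = R$2,299,986.00, so EBIT − I = R$5,426,226.60.
Degree of combined leverage = contribution ÷ (EBIT − I) = R$14,905,412.60 ÷ R$5,426,226.60 = 2.7469.
EPS therefore changes by 2.7469 × (-15.5%) = -42.6%.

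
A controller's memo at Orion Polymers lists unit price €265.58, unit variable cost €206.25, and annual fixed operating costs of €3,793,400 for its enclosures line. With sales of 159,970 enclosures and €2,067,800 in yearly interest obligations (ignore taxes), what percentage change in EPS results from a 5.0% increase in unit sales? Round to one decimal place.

+13.1%

Total contribution margin = 159,970 × €59.33 = €9,491,020.10.
EBIT = €9,491,020.10 − €3,793,400 = €5,697,620.10.
Interest = €2,067,800.00, so EBIT − I = €3,629,820.10.
Degree of combined leverage = contribution ÷ (EBIT − I) = €9,491,020.10 ÷ €3,629,820.10 = 2.6147.
%ΔEPS = DCL × %ΔSales = 2.6147 × +5.0% = +13.1%.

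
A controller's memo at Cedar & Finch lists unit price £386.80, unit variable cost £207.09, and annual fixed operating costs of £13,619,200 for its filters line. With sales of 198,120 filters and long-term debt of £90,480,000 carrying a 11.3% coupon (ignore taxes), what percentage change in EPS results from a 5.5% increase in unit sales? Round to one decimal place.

Contribution at this volume is 198,120 × £179.71 = £35,604,145.20.
Operating income = contribution − fixed costs = £35,604,145.20 − £13,619,200 = £21,984,945.20.
Interest = £10,224,240.00, so EBIT − I = £11,760,705.20.
DCL = total CM / (EBIT − I) = £35,604,145.20 / £11,760,705.20 = 3.0274.
%ΔEPS = DCL × %ΔSales = 3.0274 × +5.5% = +16.7%.

+16.7%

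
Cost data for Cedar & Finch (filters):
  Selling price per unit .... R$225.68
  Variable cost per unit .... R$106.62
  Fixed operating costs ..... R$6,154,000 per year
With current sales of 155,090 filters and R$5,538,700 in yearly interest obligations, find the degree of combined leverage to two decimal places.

At 155,090 units, contribution = 155,090 × R$119.06 = R$18,465,015.40.
Subtracting fixed costs: EBIT = R$18,465,015.40 − R$6,154,000 = R$12,311,015.40. Interest = R$5,538,700.00.
DOL = R$18,465,015.40 ÷ R$12,311,015.40 = 1.4999; DFL = R$12,311,015.40 ÷ R$6,772,315.40 = 1.8178.
DCL = DOL × DFL = 1.4999 × 1.8178 = 2.7265.

2.73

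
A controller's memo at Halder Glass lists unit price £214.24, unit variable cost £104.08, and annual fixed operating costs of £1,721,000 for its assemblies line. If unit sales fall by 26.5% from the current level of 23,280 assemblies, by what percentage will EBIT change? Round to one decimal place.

Contribution at this volume is 23,280 × £110.16 = £2,564,524.80.
EBIT = £2,564,524.80 − £1,721,000 = £843,524.80.
DOL = contribution ÷ EBIT = £2,564,524.80 ÷ £843,524.80 = 3.0402.
%ΔEBIT = DOL × %ΔSales = 3.0402 × -26.5% = -80.6%.

-80.6%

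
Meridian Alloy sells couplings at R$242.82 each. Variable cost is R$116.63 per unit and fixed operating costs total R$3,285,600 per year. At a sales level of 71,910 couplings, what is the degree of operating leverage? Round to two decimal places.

At 71,910 units, contribution = 71,910 × R$126.19 = R$9,074,322.90.
EBIT = R$9,074,322.90 − R$3,285,600 = R$5,788,722.90.
Degree of operating leverage = R$9,074,322.90 / R$5,788,722.90 = 1.5676.

1.57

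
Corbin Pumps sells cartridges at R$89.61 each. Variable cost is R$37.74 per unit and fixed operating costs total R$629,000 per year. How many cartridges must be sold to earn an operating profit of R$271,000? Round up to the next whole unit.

17,352 cartridges

Unit CM = price − variable cost = R$89.61 − R$37.74 = R$51.87.
Required volume = (fixed costs + target profit) ÷ CM = (R$629,000 + R$271,000) ÷ R$51.87 = 17,351.07, so 17,352 cartridges.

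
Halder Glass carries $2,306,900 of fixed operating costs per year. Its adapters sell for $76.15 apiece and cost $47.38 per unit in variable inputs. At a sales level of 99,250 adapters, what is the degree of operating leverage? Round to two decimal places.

5.21

At 99,250 units, contribution = 99,250 × $28.77 = $2,855,422.50.
EBIT = $2,855,422.50 − $2,306,900 = $548,522.50.
DOL = contribution ÷ EBIT = $2,855,422.50 ÷ $548,522.50 = 5.2057.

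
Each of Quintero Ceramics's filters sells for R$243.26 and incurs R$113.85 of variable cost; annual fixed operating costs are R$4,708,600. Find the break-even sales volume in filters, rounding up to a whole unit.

Each unit contributes R$243.26 − R$113.85 = R$129.41.
Break-even Q = R$4,708,600 / R$129.41 = 36,385.13 → 36,386 filters.

36,386 filters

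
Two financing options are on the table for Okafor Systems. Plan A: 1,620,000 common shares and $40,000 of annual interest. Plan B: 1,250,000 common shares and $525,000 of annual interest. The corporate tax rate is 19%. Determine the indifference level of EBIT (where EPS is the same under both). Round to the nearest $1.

$2,163,514

At indifference, (EBIT − 40,000)(1 − t)/1,620,000 = (EBIT − 525,000)(1 − t)/1,250,000.
The (1 − t) factor cancels: (EBIT − 40,000) × 1,250,000 = (EBIT − 525,000) × 1,620,000.
Solving, EBIT = (525,000·1,620,000 − 40,000·1,250,000) / (1,620,000 − 1,250,000) = 800,500,000,000 / 370,000 = 2,163,513.51.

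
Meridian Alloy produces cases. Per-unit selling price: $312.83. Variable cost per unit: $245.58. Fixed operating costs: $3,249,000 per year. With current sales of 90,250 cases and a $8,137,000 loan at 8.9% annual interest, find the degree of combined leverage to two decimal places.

Total contribution margin = 90,250 × $67.25 = $6,069,312.50.
Subtracting fixed costs: EBIT = $6,069,312.50 − $3,249,000 = $2,820,312.50. Interest = $724,193.00.
DOL = $6,069,312.50 ÷ $2,820,312.50 = 2.1520; DFL = $2,820,312.50 ÷ $2,096,119.50 = 1.3455.
Combined leverage = 2.1520 × 1.3455 = 2.8955.

2.90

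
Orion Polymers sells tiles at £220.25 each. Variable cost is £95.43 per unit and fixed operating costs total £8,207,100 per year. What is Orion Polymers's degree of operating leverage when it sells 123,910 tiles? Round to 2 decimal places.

At 123,910 units, contribution = 123,910 × £124.82 = £15,466,446.20.
EBIT = £15,466,446.20 − £8,207,100 = £7,259,346.20.
DOL = contribution ÷ EBIT = £15,466,446.20 ÷ £7,259,346.20 = 2.1306.

2.13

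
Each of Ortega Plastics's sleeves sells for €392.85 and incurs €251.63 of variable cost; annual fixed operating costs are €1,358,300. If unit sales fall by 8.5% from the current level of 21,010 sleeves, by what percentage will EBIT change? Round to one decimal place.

-15.7%

Contribution at this volume is 21,010 × €141.22 = €2,967,032.20.
Operating income = contribution − fixed costs = €2,967,032.20 − €1,358,300 = €1,608,732.20.
Degree of operating leverage = €2,967,032.20 / €1,608,732.20 = 1.8443.
So EBIT moves 1.8443 × (-8.5%) = -15.7%.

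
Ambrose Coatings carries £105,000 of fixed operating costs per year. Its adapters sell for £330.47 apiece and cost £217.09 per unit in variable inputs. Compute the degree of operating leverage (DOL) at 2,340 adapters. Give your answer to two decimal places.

Contribution at this volume is 2,340 × £113.38 = £265,309.20.
Operating income = contribution − fixed costs = £265,309.20 − £105,000 = £160,309.20.
Degree of operating leverage = £265,309.20 / £160,309.20 = 1.6550.

1.65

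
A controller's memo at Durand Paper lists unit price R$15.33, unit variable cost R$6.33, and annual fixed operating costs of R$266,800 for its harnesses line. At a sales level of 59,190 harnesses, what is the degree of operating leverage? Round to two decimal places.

2.00

Contribution at this volume is 59,190 × R$9.00 = R$532,710.00.
EBIT = R$532,710.00 − R$266,800 = R$265,910.00.
Degree of operating leverage = R$532,710.00 / R$265,910.00 = 2.0033.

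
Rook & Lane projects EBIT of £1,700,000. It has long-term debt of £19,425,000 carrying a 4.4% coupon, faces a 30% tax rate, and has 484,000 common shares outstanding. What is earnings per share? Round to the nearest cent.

Pre-tax income = £1,700,000 − £854,700.00 = £845,300.00.
After tax at 30%: net income = £845,300.00 × 0.70 = £591,710.00.
Per share: £591,710.00 / 484,000 shares = £1.22.

£1.22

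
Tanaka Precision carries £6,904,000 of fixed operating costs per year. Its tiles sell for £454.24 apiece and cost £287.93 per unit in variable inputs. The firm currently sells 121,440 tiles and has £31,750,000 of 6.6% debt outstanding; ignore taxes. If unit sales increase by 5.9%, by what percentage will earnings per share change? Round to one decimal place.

+10.6%

At 121,440 units, contribution = 121,440 × £166.31 = £20,196,686.40.
Operating income = contribution − fixed costs = £20,196,686.40 − £6,904,000 = £13,292,686.40.
Interest = £2,095,500.00, so EBIT − I = £11,197,186.40.
Degree of combined leverage = contribution ÷ (EBIT − I) = £20,196,686.40 ÷ £11,197,186.40 = 1.8037.
EPS therefore changes by 1.8037 × (+5.9%) = +10.6%.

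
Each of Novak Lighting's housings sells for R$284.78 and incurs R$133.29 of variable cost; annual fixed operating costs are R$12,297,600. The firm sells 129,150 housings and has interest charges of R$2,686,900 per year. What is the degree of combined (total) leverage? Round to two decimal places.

4.27

Contribution at this volume is 129,150 × R$151.49 = R$19,564,933.50.
Subtracting fixed costs: EBIT = R$19,564,933.50 − R$12,297,600 = R$7,267,333.50. Interest = R$2,686,900.00, so EBIT − I = R$4,580,433.50.
DCL = contribution ÷ (EBIT − I) = R$19,564,933.50 ÷ R$4,580,433.50 = 4.2714.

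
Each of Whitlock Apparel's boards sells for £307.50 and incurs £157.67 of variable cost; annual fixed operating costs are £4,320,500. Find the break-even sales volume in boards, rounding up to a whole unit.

28,837 boards

Each unit contributes £307.50 − £157.67 = £149.83.
Break-even volume = fixed costs ÷ CM per unit = £4,320,500 ÷ £149.83 = 28,836.01, so 28,837 boards.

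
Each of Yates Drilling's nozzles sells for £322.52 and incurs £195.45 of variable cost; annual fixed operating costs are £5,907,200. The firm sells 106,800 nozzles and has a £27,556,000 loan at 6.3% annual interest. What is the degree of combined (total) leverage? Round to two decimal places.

At 106,800 units, contribution = 106,800 × £127.07 = £13,571,076.00.
EBIT = £13,571,076.00 − £5,907,200 = £7,663,876.00. Interest = £1,736,028.00, so EBIT − I = £5,927,848.00.
DCL = contribution ÷ (EBIT − I) = £13,571,076.00 ÷ £5,927,848.00 = 2.2894.

2.29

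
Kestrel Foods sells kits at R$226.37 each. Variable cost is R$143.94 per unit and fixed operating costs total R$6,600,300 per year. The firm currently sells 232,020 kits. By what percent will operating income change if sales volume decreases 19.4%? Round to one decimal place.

Contribution at this volume is 232,020 × R$82.43 = R$19,125,408.60.
Subtracting fixed costs: EBIT = R$19,125,408.60 − R$6,600,300 = R$12,525,108.60.
So DOL = total CM / EBIT = R$19,125,408.60 / R$12,525,108.60 = 1.5270.
Operating income changes by 1.5270 × -19.4% = -29.6%.

-29.6%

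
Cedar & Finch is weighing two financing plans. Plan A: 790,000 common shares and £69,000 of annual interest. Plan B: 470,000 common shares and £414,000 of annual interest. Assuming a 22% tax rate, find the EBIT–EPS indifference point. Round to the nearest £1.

£920,719

Set EPS_A = EPS_B: (EBIT − £69,000)(1 − 0.22) ÷ 790,000 = (EBIT − £414,000)(1 − 0.22) ÷ 470,000.
The (1 − t) factor cancels: (EBIT − 69,000) × 470,000 = (EBIT − 414,000) × 790,000.
Solving, EBIT = (414,000·790,000 − 69,000·470,000) / (790,000 − 470,000) = 294,630,000,000 / 320,000 = 920,718.75.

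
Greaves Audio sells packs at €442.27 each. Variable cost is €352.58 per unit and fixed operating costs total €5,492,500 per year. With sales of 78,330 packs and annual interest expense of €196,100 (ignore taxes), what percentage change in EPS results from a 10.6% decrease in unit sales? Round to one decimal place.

Contribution at this volume is 78,330 × €89.69 = €7,025,417.70.
Subtracting fixed costs: EBIT = €7,025,417.70 − €5,492,500 = €1,532,917.70.
Interest = €196,100.00, so EBIT − I = €1,336,817.70.
DCL = total CM / (EBIT − I) = €7,025,417.70 / €1,336,817.70 = 5.2553.
%ΔEPS = DCL × %ΔSales = 5.2553 × -10.6% = -55.7%.

-55.7%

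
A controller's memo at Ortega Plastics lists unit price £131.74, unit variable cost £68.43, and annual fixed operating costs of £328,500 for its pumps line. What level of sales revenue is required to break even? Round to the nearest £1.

CM per unit = £131.74 − £68.43 = £63.31; CM ratio = £63.31 / £131.74 = 0.4806.
Break-even sales = FC ÷ CM ratio = £328,500 × £131.74 / £63.31 = £683,566.

£683,566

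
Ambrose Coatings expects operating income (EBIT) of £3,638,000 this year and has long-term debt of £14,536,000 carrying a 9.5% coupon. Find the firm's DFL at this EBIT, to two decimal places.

Interest = £1,380,920.00.
Degree of financial leverage = EBIT / (EBIT − interest) = £3,638,000 / £2,257,080.00 = 1.6118.

1.61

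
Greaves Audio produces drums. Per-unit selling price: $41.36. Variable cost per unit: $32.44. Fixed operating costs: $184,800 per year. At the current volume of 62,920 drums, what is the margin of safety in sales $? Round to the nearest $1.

$1,745,496

Unit CM = price − variable cost = $41.36 − $32.44 = $8.92. Break-even units = $184,800 ÷ $8.92 = 20,717.49; break-even revenue = 20,717.49 × $41.36 = $856,875.34.
Actual sales revenue = 62,920 × $41.36 = $2,602,371.20.
Margin of safety = $2,602,371.20 − $856,875.34 = $1,745,496.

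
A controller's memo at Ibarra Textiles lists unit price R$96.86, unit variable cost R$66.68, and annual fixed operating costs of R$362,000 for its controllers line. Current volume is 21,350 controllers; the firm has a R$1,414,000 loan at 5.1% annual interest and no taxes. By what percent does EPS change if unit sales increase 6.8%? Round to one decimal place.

At 21,350 units, contribution = 21,350 × R$30.18 = R$644,343.00.
Operating income = contribution − fixed costs = R$644,343.00 − R$362,000 = R$282,343.00.
After interest of R$72,114.00, pre-tax earnings = R$210,229.00.
DCL = total CM / (EBIT − I) = R$644,343.00 / R$210,229.00 = 3.0650.
EPS therefore changes by 3.0650 × (+6.8%) = +20.8%.

+20.8%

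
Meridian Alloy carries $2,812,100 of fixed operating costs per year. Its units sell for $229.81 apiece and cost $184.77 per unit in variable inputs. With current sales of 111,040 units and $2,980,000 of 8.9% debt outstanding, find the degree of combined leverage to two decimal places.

2.60

Contribution at this volume is 111,040 × $45.04 = $5,001,241.60.
EBIT = $5,001,241.60 − $2,812,100 = $2,189,141.60. Interest = $265,220.00.
DOL = $5,001,241.60 ÷ $2,189,141.60 = 2.2846; DFL = $2,189,141.60 ÷ $1,923,921.60 = 1.1379.
DCL = DOL × DFL = 2.2846 × 1.1379 = 2.5996.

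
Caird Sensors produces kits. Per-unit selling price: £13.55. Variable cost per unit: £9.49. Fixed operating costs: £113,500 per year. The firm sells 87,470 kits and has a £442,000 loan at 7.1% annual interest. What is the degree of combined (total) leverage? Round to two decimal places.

Total contribution margin = 87,470 × £4.06 = £355,128.20.
Subtracting fixed costs: EBIT = £355,128.20 − £113,500 = £241,628.20. Interest = £31,382.00, so EBIT − I = £210,246.20.
DCL = contribution ÷ (EBIT − I) = £355,128.20 ÷ £210,246.20 = 1.6891.

1.69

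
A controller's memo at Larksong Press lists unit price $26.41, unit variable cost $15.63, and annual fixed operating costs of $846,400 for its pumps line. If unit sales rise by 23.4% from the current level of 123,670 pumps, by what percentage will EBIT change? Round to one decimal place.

+64.1%

Total contribution margin = 123,670 × $10.78 = $1,333,162.60.
EBIT = $1,333,162.60 − $846,400 = $486,762.60.
So DOL = total CM / EBIT = $1,333,162.60 / $486,762.60 = 2.7388.
So EBIT moves 2.7388 × (+23.4%) = +64.1%.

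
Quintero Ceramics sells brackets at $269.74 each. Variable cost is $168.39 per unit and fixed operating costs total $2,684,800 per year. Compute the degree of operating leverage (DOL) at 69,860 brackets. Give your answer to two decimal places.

Contribution at this volume is 69,860 × $101.35 = $7,080,311.00.
EBIT = $7,080,311.00 − $2,684,800 = $4,395,511.00.
So DOL = total CM / EBIT = $7,080,311.00 / $4,395,511.00 = 1.6108.

1.61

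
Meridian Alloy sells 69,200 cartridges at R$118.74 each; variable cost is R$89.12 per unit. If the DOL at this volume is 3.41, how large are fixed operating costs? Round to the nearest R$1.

Contribution at this volume is 69,200 × R$29.62 = R$2,049,704.00.
DOL = contribution / EBIT, so EBIT = R$2,049,704.00 / 3.41 = R$601,086.22.
And FC = contribution − EBIT = R$2,049,704.00 − R$601,086.22 = R$1,448,618.

R$1,448,618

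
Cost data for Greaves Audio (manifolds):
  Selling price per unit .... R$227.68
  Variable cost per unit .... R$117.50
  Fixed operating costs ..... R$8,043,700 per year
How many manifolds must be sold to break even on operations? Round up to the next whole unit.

Each unit contributes R$227.68 − R$117.50 = R$110.18.
Break-even volume = fixed costs ÷ CM per unit = R$8,043,700 ÷ R$110.18 = 73,005.08, so 73,006 manifolds.

73,006 manifolds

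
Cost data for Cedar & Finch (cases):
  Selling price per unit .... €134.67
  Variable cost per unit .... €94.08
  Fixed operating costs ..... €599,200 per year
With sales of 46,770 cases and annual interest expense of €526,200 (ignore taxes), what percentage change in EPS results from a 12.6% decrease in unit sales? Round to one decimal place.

-30.9%

Contribution at this volume is 46,770 × €40.59 = €1,898,394.30.
Operating income = contribution − fixed costs = €1,898,394.30 − €599,200 = €1,299,194.30.
After interest of €526,200.00, pre-tax earnings = €772,994.30.
Degree of combined leverage = contribution ÷ (EBIT − I) = €1,898,394.30 ÷ €772,994.30 = 2.4559.
EPS therefore changes by 2.4559 × (-12.6%) = -30.9%.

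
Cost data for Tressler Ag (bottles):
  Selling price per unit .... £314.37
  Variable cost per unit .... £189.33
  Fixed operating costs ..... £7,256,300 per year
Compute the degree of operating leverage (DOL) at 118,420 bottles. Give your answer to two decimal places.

1.96

Contribution at this volume is 118,420 × £125.04 = £14,807,236.80.
Operating income = contribution − fixed costs = £14,807,236.80 − £7,256,300 = £7,550,936.80.
DOL = contribution ÷ EBIT = £14,807,236.80 ÷ £7,550,936.80 = 1.9610.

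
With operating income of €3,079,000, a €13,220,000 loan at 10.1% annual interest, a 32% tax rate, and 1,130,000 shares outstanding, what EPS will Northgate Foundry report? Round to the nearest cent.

€1.05

Interest = €1,335,220.00, so EBT = €3,079,000 − €1,335,220.00 = €1,743,780.00.
Net income = €1,743,780.00 × (1 − 0.32) = €1,185,770.40.
Per share: €1,185,770.40 / 1,130,000 shares = €1.05.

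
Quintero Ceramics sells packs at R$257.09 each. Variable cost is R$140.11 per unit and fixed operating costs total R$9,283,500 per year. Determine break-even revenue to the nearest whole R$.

CM per unit = R$257.09 − R$140.11 = R$116.98; CM ratio = R$116.98 / R$257.09 = 0.4550.
Break-even revenue = fixed costs × price ÷ CM = R$9,283,500 × R$257.09 ÷ R$116.98 = R$20,402,590.

R$20,402,590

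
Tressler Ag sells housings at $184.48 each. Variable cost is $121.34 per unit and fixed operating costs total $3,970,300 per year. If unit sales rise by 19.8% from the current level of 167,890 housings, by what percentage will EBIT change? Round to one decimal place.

+31.7%

At 167,890 units, contribution = 167,890 × $63.14 = $10,600,574.60.
EBIT = $10,600,574.60 − $3,970,300 = $6,630,274.60.
Degree of operating leverage = $10,600,574.60 / $6,630,274.60 = 1.5988.
Operating income changes by 1.5988 × +19.8% = +31.7%.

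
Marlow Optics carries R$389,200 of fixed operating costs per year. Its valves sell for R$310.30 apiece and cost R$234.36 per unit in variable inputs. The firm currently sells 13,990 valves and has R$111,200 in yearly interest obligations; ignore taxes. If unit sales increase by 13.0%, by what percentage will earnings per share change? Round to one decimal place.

+24.6%

Total contribution margin = 13,990 × R$75.94 = R$1,062,400.60.
EBIT = R$1,062,400.60 − R$389,200 = R$673,200.60.
After interest of R$111,200.00, pre-tax earnings = R$562,000.60.
Degree of combined leverage = contribution ÷ (EBIT − I) = R$1,062,400.60 ÷ R$562,000.60 = 1.8904.
EPS therefore changes by 1.8904 × (+13.0%) = +24.6%.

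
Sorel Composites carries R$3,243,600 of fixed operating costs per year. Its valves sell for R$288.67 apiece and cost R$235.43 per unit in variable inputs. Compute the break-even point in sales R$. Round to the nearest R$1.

R$17,586,965

CM per unit = R$288.67 − R$235.43 = R$53.24; CM ratio = R$53.24 / R$288.67 = 0.1844.
Break-even sales = FC ÷ CM ratio = R$3,243,600 × R$288.67 / R$53.24 = R$17,586,965.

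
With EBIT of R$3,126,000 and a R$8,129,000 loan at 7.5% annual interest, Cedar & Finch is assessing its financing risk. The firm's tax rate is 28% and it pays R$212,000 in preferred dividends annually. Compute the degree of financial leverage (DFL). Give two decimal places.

1.41

Interest = R$609,675.00.
Preferred dividends grossed up pre-tax: R$212,000 / (1 − 0.28) = R$294,444.44.
DFL = EBIT ÷ [EBIT − I − D_p/(1−t)] = R$3,126,000 ÷ [R$3,126,000 − R$609,675.00 − R$294,444.44] = R$3,126,000 ÷ R$2,221,880.56 = 1.4069.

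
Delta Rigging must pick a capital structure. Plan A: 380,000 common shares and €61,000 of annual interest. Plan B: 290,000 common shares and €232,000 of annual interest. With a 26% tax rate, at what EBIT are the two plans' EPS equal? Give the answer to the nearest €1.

At indifference, (EBIT − 61,000)(1 − t)/380,000 = (EBIT − 232,000)(1 − t)/290,000.
Cancelling (1 − t) and cross-multiplying: 290,000·(EBIT − 61,000) = 380,000·(EBIT − 232,000).
EBIT × (380,000 − 290,000) = 232,000 × 380,000 − 61,000 × 290,000 = 70,470,000,000, so EBIT = 70,470,000,000 ÷ 90,000 = 783,000.00.

€783,000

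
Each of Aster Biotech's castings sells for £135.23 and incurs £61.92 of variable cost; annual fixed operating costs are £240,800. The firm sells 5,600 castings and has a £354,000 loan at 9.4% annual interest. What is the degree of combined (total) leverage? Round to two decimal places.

3.01

Contribution at this volume is 5,600 × £73.31 = £410,536.00.
EBIT = £410,536.00 − £240,800 = £169,736.00. Interest = £33,276.00, so EBIT − I = £136,460.00.
DCL = contribution ÷ (EBIT − I) = £410,536.00 ÷ £136,460.00 = 3.0085.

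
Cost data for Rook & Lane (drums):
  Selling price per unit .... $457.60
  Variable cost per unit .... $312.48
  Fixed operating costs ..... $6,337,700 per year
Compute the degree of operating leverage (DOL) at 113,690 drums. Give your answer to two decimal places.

Contribution at this volume is 113,690 × $145.12 = $16,498,692.80.
Subtracting fixed costs: EBIT = $16,498,692.80 − $6,337,700 = $10,160,992.80.
Degree of operating leverage = $16,498,692.80 / $10,160,992.80 = 1.6237.

1.62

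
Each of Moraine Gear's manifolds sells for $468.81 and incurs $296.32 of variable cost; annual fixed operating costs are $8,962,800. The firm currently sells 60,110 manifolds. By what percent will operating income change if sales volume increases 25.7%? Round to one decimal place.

+189.6%

At 60,110 units, contribution = 60,110 × $172.49 = $10,368,373.90.
Operating income = contribution − fixed costs = $10,368,373.90 − $8,962,800 = $1,405,573.90.
So DOL = total CM / EBIT = $10,368,373.90 / $1,405,573.90 = 7.3766.
Operating income changes by 7.3766 × +25.7% = +189.6%.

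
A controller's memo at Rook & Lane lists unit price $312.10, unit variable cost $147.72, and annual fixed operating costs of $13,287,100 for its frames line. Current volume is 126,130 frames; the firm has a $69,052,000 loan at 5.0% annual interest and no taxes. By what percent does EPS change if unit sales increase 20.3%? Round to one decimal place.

At 126,130 units, contribution = 126,130 × $164.38 = $20,733,249.40.
Subtracting fixed costs: EBIT = $20,733,249.40 − $13,287,100 = $7,446,149.40.
After interest of $3,452,600.00, pre-tax earnings = $3,993,549.40.
DCL = total CM / (EBIT − I) = $20,733,249.40 / $3,993,549.40 = 5.1917.
EPS therefore changes by 5.1917 × (+20.3%) = +105.4%.

+105.4%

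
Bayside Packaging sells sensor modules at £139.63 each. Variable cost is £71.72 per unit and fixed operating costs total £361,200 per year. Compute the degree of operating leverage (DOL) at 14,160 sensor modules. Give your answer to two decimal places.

Contribution at this volume is 14,160 × £67.91 = £961,605.60.
Subtracting fixed costs: EBIT = £961,605.60 − £361,200 = £600,405.60.
Degree of operating leverage = £961,605.60 / £600,405.60 = 1.6016.

1.60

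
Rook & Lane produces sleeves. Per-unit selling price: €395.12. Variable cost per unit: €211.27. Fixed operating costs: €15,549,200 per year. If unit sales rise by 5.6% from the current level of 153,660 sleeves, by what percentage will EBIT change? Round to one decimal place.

+12.5%

Contribution at this volume is 153,660 × €183.85 = €28,250,391.00.
Operating income = contribution − fixed costs = €28,250,391.00 − €15,549,200 = €12,701,191.00.
So DOL = total CM / EBIT = €28,250,391.00 / €12,701,191.00 = 2.2242.
Operating income changes by 2.2242 × +5.6% = +12.5%.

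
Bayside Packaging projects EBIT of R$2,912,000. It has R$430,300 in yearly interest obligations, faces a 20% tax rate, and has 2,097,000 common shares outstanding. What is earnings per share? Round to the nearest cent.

Pre-tax income = R$2,912,000 − R$430,300.00 = R$2,481,700.00.
Net income = R$2,481,700.00 × (1 − 0.20) = R$1,985,360.00.
Per share: R$1,985,360.00 / 2,097,000 shares = R$0.95.

R$0.95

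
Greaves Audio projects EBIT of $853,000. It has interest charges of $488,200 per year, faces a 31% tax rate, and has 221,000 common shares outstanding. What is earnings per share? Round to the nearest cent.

$1.14

Pre-tax income = $853,000 − $488,200.00 = $364,800.00.
Net income = $364,800.00 × (1 − 0.31) = $251,712.00.
EPS = $251,712.00 ÷ 221,000 = $1.14.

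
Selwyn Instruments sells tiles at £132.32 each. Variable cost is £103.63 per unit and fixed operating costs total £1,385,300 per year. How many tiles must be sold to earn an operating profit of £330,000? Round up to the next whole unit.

Contribution margin per unit = £132.32 − £103.63 = £28.69.
Need Q such that Q × £28.69 − £1,385,300 = £330,000, i.e. Q = £1,715,300 / £28.69 = 59,787.38 → 59,788.

59,788 tiles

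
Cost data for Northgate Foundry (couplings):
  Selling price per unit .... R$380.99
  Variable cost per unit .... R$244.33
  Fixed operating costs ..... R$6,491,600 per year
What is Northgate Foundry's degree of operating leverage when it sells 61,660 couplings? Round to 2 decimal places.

4.36

At 61,660 units, contribution = 61,660 × R$136.66 = R$8,426,455.60.
Operating income = contribution − fixed costs = R$8,426,455.60 − R$6,491,600 = R$1,934,855.60.
So DOL = total CM / EBIT = R$8,426,455.60 / R$1,934,855.60 = 4.3551.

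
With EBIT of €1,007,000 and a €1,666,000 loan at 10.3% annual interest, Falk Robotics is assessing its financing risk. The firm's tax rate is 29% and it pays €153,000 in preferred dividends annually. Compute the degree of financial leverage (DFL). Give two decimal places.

Interest = €171,598.00.
Pre-tax preferred-dividend burden = €153,000 ÷ (1 − 0.29) = €215,492.96.
DFL = EBIT ÷ [EBIT − I − D_p/(1−t)] = €1,007,000 ÷ [€1,007,000 − €171,598.00 − €215,492.96] = €1,007,000 ÷ €619,909.04 = 1.6244.

1.62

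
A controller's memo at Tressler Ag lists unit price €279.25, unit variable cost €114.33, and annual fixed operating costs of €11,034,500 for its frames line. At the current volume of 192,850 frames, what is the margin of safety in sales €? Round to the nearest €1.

€35,169,248

Contribution margin per unit = €279.25 − €114.33 = €164.92. Break-even units = €11,034,500 ÷ €164.92 = 66,908.20; break-even revenue = 66,908.20 × €279.25 = €18,684,114.27.
Current sales = 192,850 × €279.25 = €53,853,362.50.
Margin of safety = €53,853,362.50 − €18,684,114.27 = €35,169,248.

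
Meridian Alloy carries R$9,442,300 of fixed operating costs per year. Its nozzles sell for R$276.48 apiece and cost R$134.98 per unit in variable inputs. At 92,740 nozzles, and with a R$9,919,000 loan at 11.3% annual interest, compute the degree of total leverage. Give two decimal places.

Contribution at this volume is 92,740 × R$141.50 = R$13,122,710.00.
EBIT = R$13,122,710.00 − R$9,442,300 = R$3,680,410.00. Interest = R$1,120,847.00.
DOL = R$13,122,710.00 ÷ R$3,680,410.00 = 3.5656; DFL = R$3,680,410.00 ÷ R$2,559,563.00 = 1.4379.
DCL = DOL × DFL = 3.5656 × 1.4379 = 5.1270.

5.13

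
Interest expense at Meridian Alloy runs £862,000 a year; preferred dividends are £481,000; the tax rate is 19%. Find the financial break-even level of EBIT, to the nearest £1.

Grossing the preferred dividend up to pre-tax terms: £481,000 / (1 − 0.19) = £593,827.16.
EPS = 0 when EBIT covers interest plus the pre-tax preferred burden: £862,000 + £593,827.16 = £1,455,827.16.

£1,455,827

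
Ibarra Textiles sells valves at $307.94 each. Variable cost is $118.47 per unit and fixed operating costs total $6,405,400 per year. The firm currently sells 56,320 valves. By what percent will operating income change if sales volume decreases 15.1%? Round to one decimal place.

-37.8%

Total contribution margin = 56,320 × $189.47 = $10,670,950.40.
Operating income = contribution − fixed costs = $10,670,950.40 − $6,405,400 = $4,265,550.40.
Degree of operating leverage = $10,670,950.40 / $4,265,550.40 = 2.5017.
Operating income changes by 2.5017 × -15.1% = -37.8%.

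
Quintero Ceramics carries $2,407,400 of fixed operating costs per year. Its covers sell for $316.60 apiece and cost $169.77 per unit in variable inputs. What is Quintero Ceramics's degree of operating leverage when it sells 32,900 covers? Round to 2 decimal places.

1.99

At 32,900 units, contribution = 32,900 × $146.83 = $4,830,707.00.
Subtracting fixed costs: EBIT = $4,830,707.00 − $2,407,400 = $2,423,307.00.
Degree of operating leverage = $4,830,707.00 / $2,423,307.00 = 1.9934.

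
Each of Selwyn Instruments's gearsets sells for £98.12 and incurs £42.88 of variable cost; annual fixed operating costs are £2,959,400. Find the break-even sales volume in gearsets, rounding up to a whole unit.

Unit CM = price − variable cost = £98.12 − £42.88 = £55.24.
Units to break even: £2,959,400 ÷ £55.24 = 53,573.50, rounded up to 53,574.

53,574 gearsets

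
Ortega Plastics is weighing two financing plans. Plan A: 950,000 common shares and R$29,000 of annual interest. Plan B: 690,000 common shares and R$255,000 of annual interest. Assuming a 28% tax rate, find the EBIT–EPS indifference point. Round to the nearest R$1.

Set EPS_A = EPS_B: (EBIT − R$29,000)(1 − 0.28) ÷ 950,000 = (EBIT − R$255,000)(1 − 0.28) ÷ 690,000.
Cancelling (1 − t) and cross-multiplying: 690,000·(EBIT − 29,000) = 950,000·(EBIT − 255,000).
Solving, EBIT = (255,000·950,000 − 29,000·690,000) / (950,000 − 690,000) = 222,240,000,000 / 260,000 = 854,769.23.

R$854,769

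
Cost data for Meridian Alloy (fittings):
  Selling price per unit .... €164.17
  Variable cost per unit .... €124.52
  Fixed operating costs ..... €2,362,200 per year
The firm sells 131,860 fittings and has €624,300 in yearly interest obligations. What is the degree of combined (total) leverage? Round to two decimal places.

At 131,860 units, contribution = 131,860 × €39.65 = €5,228,249.00.
Subtracting fixed costs: EBIT = €5,228,249.00 − €2,362,200 = €2,866,049.00. Interest = €624,300.00.
DOL = €5,228,249.00 ÷ €2,866,049.00 = 1.8242; DFL = €2,866,049.00 ÷ €2,241,749.00 = 1.2785.
Combined leverage = 1.8242 × 1.2785 = 2.3322.

2.33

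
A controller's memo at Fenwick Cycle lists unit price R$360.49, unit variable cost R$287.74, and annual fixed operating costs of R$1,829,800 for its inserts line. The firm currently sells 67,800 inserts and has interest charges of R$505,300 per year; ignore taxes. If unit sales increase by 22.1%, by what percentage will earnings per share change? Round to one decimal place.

+42.0%

Contribution at this volume is 67,800 × R$72.75 = R$4,932,450.00.
EBIT = R$4,932,450.00 − R$1,829,800 = R$3,102,650.00.
Interest = R$505,300.00, so EBIT − I = R$2,597,350.00.
Degree of combined leverage = contribution ÷ (EBIT − I) = R$4,932,450.00 ÷ R$2,597,350.00 = 1.8990.
EPS therefore changes by 1.8990 × (+22.1%) = +42.0%.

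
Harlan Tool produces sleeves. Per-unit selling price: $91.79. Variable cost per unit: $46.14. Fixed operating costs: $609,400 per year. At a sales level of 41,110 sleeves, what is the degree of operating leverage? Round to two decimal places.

1.48

At 41,110 units, contribution = 41,110 × $45.65 = $1,876,671.50.
EBIT = $1,876,671.50 − $609,400 = $1,267,271.50.
Degree of operating leverage = $1,876,671.50 / $1,267,271.50 = 1.4809.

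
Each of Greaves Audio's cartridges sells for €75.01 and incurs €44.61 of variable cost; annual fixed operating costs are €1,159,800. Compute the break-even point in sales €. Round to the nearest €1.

CM per unit = €75.01 − €44.61 = €30.40; CM ratio = €30.40 / €75.01 = 0.4053.
Break-even revenue = fixed costs × price ÷ CM = €1,159,800 × €75.01 ÷ €30.40 = €2,861,730.

€2,861,730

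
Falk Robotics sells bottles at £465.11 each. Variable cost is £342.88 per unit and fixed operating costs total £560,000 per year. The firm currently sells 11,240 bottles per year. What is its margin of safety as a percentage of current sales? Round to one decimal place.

Each unit contributes £465.11 − £342.88 = £122.23. Break-even units = £560,000 ÷ £122.23 = 4,581.53; break-even revenue = 4,581.53 × £465.11 = £2,130,913.85.
Actual sales revenue = 11,240 × £465.11 = £5,227,836.40.
Margin of safety = (£5,227,836.40 − £2,130,913.85) ÷ £5,227,836.40 = 59.2%.

59.2%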